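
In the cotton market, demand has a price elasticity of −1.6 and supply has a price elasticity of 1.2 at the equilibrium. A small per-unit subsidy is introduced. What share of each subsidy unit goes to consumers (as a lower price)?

For a small subsidy around the equilibrium, the benefit split depends on the relative slopes, which at a point are proportional to the elasticities.
Buyer share = εs/(εs + |εd|) = 1.2/(1.2 + 1.6) = 3/7; seller share = |εd|/(εs + |εd|) = 4/7.

Consumer share = 3/7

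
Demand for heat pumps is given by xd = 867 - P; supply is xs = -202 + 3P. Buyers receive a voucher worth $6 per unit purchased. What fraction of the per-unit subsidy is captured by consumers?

Consumer share = 0.75

Pre-subsidy: 867 - P = -202 + 3P gives P* = 267.25, x* = 599.75.
With the rebate, buyers effectively pay Pb = Ps − 6, where Ps is the price sellers receive.
Demand in terms of Ps becomes xd = 867 − 1(Ps − 6) = 873 - Ps. Setting this equal to supply: 873 - Ps = -202 + 3Ps, so Ps = 268.75.
Buyers pay Pb = 268.75 − 6 = 262.75; x' = -202 + 3·268.75 = 604.25.
Buyers' price falls by P* − Pb = 267.25 − 262.75 = 4.5; sellers' price rises by Ps − P* = 268.75 − 267.25 = 1.5.
So consumers capture 4.5/6 = 0.75 of each unit of subsidy.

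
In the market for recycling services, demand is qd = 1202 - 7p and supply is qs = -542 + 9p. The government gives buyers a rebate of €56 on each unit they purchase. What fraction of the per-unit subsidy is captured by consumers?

Consumer share = 0.5625

Pre-subsidy: 1202 - 7p = -542 + 9p gives p* = 109, q* = 439.
With the rebate, buyers effectively pay pb = ps − 56, where ps is the price sellers receive.
Demand in terms of ps becomes qd = 1202 − 7(ps − 56) = 1594 - 7ps. Setting this equal to supply: 1594 - 7ps = -542 + 9ps, so ps = 133.5.
Buyers pay pb = 133.5 − 56 = 77.5; q' = -542 + 9·133.5 = 659.5.
Buyers' price falls by p* − pb = 109 − 77.5 = 31.5; sellers' price rises by ps − p* = 133.5 − 109 = 24.5.
So consumers capture 31.5/56 = 0.5625 of each unit of subsidy.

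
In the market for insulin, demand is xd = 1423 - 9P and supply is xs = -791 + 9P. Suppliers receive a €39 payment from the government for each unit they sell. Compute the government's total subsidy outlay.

Government cost = €19168.5

Pre-subsidy: 1423 - 9P = -791 + 9P gives P* = 123, x* = 316.
With the subsidy, sellers receive Ps = Pb + 39 for each unit, where Pb is the price buyers pay.
Supply in terms of Pb becomes xs = -791 + 9(Pb + 39) = -440 + 9Pb. Setting this equal to demand: 1423 - 9Pb = -440 + 9Pb, so Pb = 103.5.
Sellers receive Ps = 103.5 + 39 = 142.5; x' = 1423 − 9·103.5 = 491.5.
Government outlay = subsidy × quantity = 39 × 491.5 = 19168.5.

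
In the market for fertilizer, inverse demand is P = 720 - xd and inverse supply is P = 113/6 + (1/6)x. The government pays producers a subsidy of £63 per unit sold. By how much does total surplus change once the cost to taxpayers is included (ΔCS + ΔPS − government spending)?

Pre-subsidy: 720 - x = 113/6 + (1/6)x gives x* = 601 and P* = 119.
With the subsidy, sellers receive Ps = Pb + 63 for each unit, where Pb is the price buyers pay.
On the curves, Pb = 720 - x and Ps = 113/6 + (1/6)x; the wedge Ps − Pb = 63 gives 113/6 + (1/6)x − (720 - x) = 63, so x' = 655.
Then Pb = 720 − 1·655 = 65 and Ps = 113/6 + (1/6)·655 = 128.
ΔCS = ½(601 + 655)(119 − 65) = 33912; ΔPS = ½(601 + 655)(128 − 119) = 5652.
Government spending = 63 × 655 = 41265.
Net change = 33912 + 5652 − 41265 = -1701. The loss equals the DWL triangle ½·63·54.

Net change in total surplus = -£1701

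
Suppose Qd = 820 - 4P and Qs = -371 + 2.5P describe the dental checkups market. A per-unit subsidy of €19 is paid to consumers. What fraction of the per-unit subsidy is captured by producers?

Producer share = 8/13

Pre-subsidy: 820 - 4P = -371 + 2.5P gives P* = 2382/13, Q* = 1132/13.
With the rebate, buyers effectively pay Pb = Ps − 19, where Ps is the price sellers receive.
Demand in terms of Ps becomes Qd = 820 − 4(Ps − 19) = 896 - 4Ps. Setting this equal to supply: 896 - 4Ps = -371 + 2.5Ps, so Ps = 2534/13.
Buyers pay Pb = 2534/13 − 19 = 2287/13; Q' = -371 + 2.5·(2534/13) = 1512/13.
Buyers' price falls by P* − Pb = 2382/13 − 2287/13 = 95/13; sellers' price rises by Ps − P* = 2534/13 − 2382/13 = 152/13.
So producers capture (152/13)/19 = 8/13 of each unit of subsidy.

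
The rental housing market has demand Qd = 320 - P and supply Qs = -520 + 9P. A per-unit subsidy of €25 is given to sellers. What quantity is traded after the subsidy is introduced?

Q' = 258.5

Pre-subsidy: 320 - P = -520 + 9P gives P* = 84, Q* = 236.
With the subsidy, sellers receive Ps = Pb + 25 for each unit, where Pb is the price buyers pay.
Supply in terms of Pb becomes Qs = -520 + 9(Pb + 25) = -295 + 9Pb. Setting this equal to demand: 320 - Pb = -295 + 9Pb, so Pb = 61.5.
Sellers receive Ps = 61.5 + 25 = 86.5; Q' = 320 − 1·61.5 = 258.5.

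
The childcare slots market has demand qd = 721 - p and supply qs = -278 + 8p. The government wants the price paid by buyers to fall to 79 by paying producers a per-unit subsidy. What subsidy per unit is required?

At a buyer price of 79, quantity demanded is 721 − 1·79 = 642.
Sellers supply 642 only when they receive ps with -278 + 8·ps = 642, i.e. ps = 115.
s = ps − pb = 115 − 79 = 36.

Required subsidy s = 36 per unit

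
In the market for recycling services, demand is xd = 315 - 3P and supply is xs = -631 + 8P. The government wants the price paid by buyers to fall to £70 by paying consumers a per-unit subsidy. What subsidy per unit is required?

Required subsidy s = £22 per unit

At a buyer price of 70, quantity demanded is 315 − 3·70 = 105.
Sellers supply 105 only when they receive Ps with -631 + 8·Ps = 105, i.e. Ps = 92.
s = Ps − Pb = 92 − 70 = 22.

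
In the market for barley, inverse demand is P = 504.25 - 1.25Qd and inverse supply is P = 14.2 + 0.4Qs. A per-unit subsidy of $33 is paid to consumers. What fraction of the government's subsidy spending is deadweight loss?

DWL / government spending = 10/317

Pre-subsidy: 504.25 - 1.25Q = 14.2 + 0.4Q gives Q* = 297 and P* = 133.
With the rebate, buyers effectively pay Pb = Ps − 33, where Ps is the price sellers receive.
On the curves, Pb = 504.25 - 1.25Q and Ps = 14.2 + 0.4Q; the wedge Ps − Pb = 33 gives 14.2 + 0.4Q − (504.25 - 1.25Q) = 33, so Q' = 317.
Then Pb = 504.25 − 1.25·317 = 108 and Ps = 14.2 + 0.4·317 = 141.
ΔCS = ½(297 + 317)(133 − 108) = 7675; ΔPS = ½(297 + 317)(141 − 133) = 2456.
Government spending = 33 × 317 = 10461.
DWL = ½ × 33 × (317 − 297) = 330; fraction = 330 / 10461 = 10/317.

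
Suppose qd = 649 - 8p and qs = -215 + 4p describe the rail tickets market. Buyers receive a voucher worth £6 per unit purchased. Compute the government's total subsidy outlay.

Pre-subsidy: 649 - 8p = -215 + 4p gives p* = 72, q* = 73.
With the rebate, buyers effectively pay pb = ps − 6, where ps is the price sellers receive.
Demand in terms of ps becomes qd = 649 − 8(ps − 6) = 697 - 8ps. Setting this equal to supply: 697 - 8ps = -215 + 4ps, so ps = 76.
Buyers pay pb = 76 − 6 = 70; q' = -215 + 4·76 = 89.
Government outlay = subsidy × quantity = 6 × 89 = 534.

Government cost = £534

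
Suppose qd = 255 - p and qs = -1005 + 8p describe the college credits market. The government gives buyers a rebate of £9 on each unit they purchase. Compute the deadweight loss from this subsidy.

Deadweight loss = £36

Pre-subsidy: 255 - p = -1005 + 8p gives p* = 140, q* = 115.
With the rebate, buyers effectively pay pb = ps − 9, where ps is the price sellers receive.
Demand in terms of ps becomes qd = 255 − 1(ps − 9) = 264 - ps. Setting this equal to supply: 264 - ps = -1005 + 8ps, so ps = 141.
Buyers pay pb = 141 − 9 = 132; q' = -1005 + 8·141 = 123.
The subsidy expands output by 123 − 115 = 8 past the efficient level; on those units the gap between marginal cost and willingness to pay runs from 0 up to 9.
DWL = ½ × 9 × 8 = 36.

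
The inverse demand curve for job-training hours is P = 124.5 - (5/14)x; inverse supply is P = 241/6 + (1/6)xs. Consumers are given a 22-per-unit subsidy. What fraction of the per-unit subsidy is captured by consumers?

Consumer share = 15/22

Pre-subsidy: 124.5 - (5/14)x = 241/6 + (1/6)x gives x* = 161 and P* = 67.
With the rebate, buyers effectively pay Pb = Ps − 22, where Ps is the price sellers receive.
On the curves, Pb = 124.5 - (5/14)x and Ps = 241/6 + (1/6)x; the wedge Ps − Pb = 22 gives 241/6 + (1/6)x − (124.5 - (5/14)x) = 22, so x' = 203.
Then Pb = 124.5 − (5/14)·203 = 52 and Ps = 241/6 + (1/6)·203 = 74.
Buyers' price falls by P* − Pb = 67 − 52 = 15; sellers' price rises by Ps − P* = 74 − 67 = 7.
So consumers capture 15/22 = 15/22 of each unit of subsidy.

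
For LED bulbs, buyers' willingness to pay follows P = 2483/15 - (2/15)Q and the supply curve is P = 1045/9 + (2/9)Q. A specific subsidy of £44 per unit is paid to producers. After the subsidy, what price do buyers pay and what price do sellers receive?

Buyers pay £130.5; sellers receive £174.5

Pre-subsidy: 2483/15 - (2/15)Q = 1045/9 + (2/9)Q gives Q* = 139 and P* = 147.
With the subsidy, sellers receive Ps = Pb + 44 for each unit, where Pb is the price buyers pay.
On the curves, Pb = 2483/15 - (2/15)Q and Ps = 1045/9 + (2/9)Q; the wedge Ps − Pb = 44 gives 1045/9 + (2/9)Q − (2483/15 - (2/15)Q) = 44, so Q' = 262.75.
Then Pb = 2483/15 − (2/15)·262.75 = 130.5 and Ps = 1045/9 + (2/9)·262.75 = 174.5.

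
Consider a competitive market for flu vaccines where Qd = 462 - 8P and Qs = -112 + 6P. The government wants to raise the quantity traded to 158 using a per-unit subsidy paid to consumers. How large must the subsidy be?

At Q = 158, invert demand for the buyer price: Pb = (462 − 158)/8 = 38; invert supply for the seller price: Ps = (158 − (-112))/6 = 45.
The subsidy must fill the gap: s = Ps − Pb = 45 − 38 = 7.

Required subsidy s = 7 per unit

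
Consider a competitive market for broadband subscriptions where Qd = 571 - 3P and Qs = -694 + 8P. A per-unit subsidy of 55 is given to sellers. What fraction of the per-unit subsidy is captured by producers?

Producer share = 3/11

Pre-subsidy: 571 - 3P = -694 + 8P gives P* = 115, Q* = 226.
With the subsidy, sellers receive Ps = Pb + 55 for each unit, where Pb is the price buyers pay.
Supply in terms of Pb becomes Qs = -694 + 8(Pb + 55) = -254 + 8Pb. Setting this equal to demand: 571 - 3Pb = -254 + 8Pb, so Pb = 75.
Sellers receive Ps = 75 + 55 = 130; Q' = 571 − 3·75 = 346.
Buyers' price falls by P* − Pb = 115 − 75 = 40; sellers' price rises by Ps − P* = 130 − 115 = 15.
So producers capture 15/55 = 3/11 of each unit of subsidy.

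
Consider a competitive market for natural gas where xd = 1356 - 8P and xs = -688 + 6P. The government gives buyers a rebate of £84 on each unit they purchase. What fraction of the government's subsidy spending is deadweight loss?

DWL / government spending = 36/119

Pre-subsidy: 1356 - 8P = -688 + 6P gives P* = 146, x* = 188.
With the rebate, buyers effectively pay Pb = Ps − 84, where Ps is the price sellers receive.
Demand in terms of Ps becomes xd = 1356 − 8(Ps − 84) = 2028 - 8Ps. Setting this equal to supply: 2028 - 8Ps = -688 + 6Ps, so Ps = 194.
Buyers pay Pb = 194 − 84 = 110; x' = -688 + 6·194 = 476.
ΔCS = ½(188 + 476)(146 − 110) = 11952; ΔPS = ½(188 + 476)(194 − 146) = 15936.
Government spending = 84 × 476 = 39984.
DWL = ½ × 84 × (476 − 188) = 12096; fraction = 12096 / 39984 = 36/119.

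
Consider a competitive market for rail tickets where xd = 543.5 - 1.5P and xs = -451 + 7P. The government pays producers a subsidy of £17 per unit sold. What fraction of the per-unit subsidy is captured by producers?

Pre-subsidy: 543.5 - 1.5P = -451 + 7P gives P* = 117, x* = 368.
With the subsidy, sellers receive Ps = Pb + 17 for each unit, where Pb is the price buyers pay.
Supply in terms of Pb becomes xs = -451 + 7(Pb + 17) = -332 + 7Pb. Setting this equal to demand: 543.5 - 1.5Pb = -332 + 7Pb, so Pb = 103.
Sellers receive Ps = 103 + 17 = 120; x' = 543.5 − 1.5·103 = 389.
Buyers' price falls by P* − Pb = 117 − 103 = 14; sellers' price rises by Ps − P* = 120 − 117 = 3.
So producers capture 3/17 = 3/17 of each unit of subsidy.

Producer share = 3/17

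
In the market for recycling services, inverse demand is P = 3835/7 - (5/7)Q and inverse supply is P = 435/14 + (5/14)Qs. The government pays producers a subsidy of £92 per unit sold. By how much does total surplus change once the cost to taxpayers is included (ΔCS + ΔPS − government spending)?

Pre-subsidy: 3835/7 - (5/7)Q = 435/14 + (5/14)Q gives Q* = 1447/3 and P* = 610/3.
With the subsidy, sellers receive Ps = Pb + 92 for each unit, where Pb is the price buyers pay.
On the curves, Pb = 3835/7 - (5/7)Q and Ps = 435/14 + (5/14)Q; the wedge Ps − Pb = 92 gives 435/14 + (5/14)Q − (3835/7 - (5/7)Q) = 92, so Q' = 568.2.
Then Pb = 3835/7 − (5/7)·568.2 = 142 and Ps = 435/14 + (5/14)·568.2 = 234.
ΔCS = ½(1447/3 + 568.2)(610/3 − 142) = 1449736/45; ΔPS = ½(1447/3 + 568.2)(234 − 610/3) = 724868/45.
Government spending = 92 × 568.2 = 52274.4.
Net change = 1449736/45 + 724868/45 − 52274.4 = -59248/15. The loss equals the DWL triangle ½·92·1288/15.

Net change in total surplus = -59248/15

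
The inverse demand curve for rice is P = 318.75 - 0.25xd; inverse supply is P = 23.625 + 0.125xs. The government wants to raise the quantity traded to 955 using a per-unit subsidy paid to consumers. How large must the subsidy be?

At x = 955, from the demand curve buyers pay Pb = 318.75 − 0.25·955 = 80; from the supply curve sellers need Ps = 23.625 + 0.125·955 = 143.
The subsidy must fill the gap: s = Ps − Pb = 143 − 80 = 63.

Required subsidy s = 63 per unit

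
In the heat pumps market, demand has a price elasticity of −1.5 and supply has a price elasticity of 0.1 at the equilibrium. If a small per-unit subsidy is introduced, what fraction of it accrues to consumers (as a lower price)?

Consumer share = 0.0625

For a small subsidy around the equilibrium, the benefit split depends on the relative slopes, which at a point are proportional to the elasticities.
Buyer share = εs/(εs + |εd|) = 0.1/(0.1 + 1.5) = 0.0625; seller share = |εd|/(εs + |εd|) = 0.9375.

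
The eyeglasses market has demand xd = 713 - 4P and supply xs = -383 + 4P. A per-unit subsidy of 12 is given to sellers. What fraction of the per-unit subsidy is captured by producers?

Producer share = 0.5

Pre-subsidy: 713 - 4P = -383 + 4P gives P* = 137, x* = 165.
With the subsidy, sellers receive Ps = Pb + 12 for each unit, where Pb is the price buyers pay.
Supply in terms of Pb becomes xs = -383 + 4(Pb + 12) = -335 + 4Pb. Setting this equal to demand: 713 - 4Pb = -335 + 4Pb, so Pb = 131.
Sellers receive Ps = 131 + 12 = 143; x' = 713 − 4·131 = 189.
Buyers' price falls by P* − Pb = 137 − 131 = 6; sellers' price rises by Ps − P* = 143 − 137 = 6.
So producers capture 6/12 = 0.5 of each unit of subsidy.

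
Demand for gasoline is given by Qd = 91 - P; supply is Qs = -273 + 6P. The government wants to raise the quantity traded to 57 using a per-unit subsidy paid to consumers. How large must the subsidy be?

At Q = 57, invert demand for the buyer price: Pb = (91 − 57)/1 = 34; invert supply for the seller price: Ps = (57 − (-273))/6 = 55.
The subsidy must fill the gap: s = Ps − Pb = 55 − 34 = 21.

Required subsidy s = 21 per unit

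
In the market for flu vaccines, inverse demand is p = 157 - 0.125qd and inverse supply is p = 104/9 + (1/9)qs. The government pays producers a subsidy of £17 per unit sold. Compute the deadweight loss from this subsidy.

Pre-subsidy: 157 - 0.125q = 104/9 + (1/9)q gives q* = 616 and p* = 80.
With the subsidy, sellers receive ps = pb + 17 for each unit, where pb is the price buyers pay.
On the curves, pb = 157 - 0.125q and ps = 104/9 + (1/9)q; the wedge ps − pb = 17 gives 104/9 + (1/9)q − (157 - 0.125q) = 17, so q' = 688.
Then pb = 157 − 0.125·688 = 71 and ps = 104/9 + (1/9)·688 = 88.
The subsidy expands output by 688 − 616 = 72 past the efficient level; on those units the gap between marginal cost and willingness to pay runs from 0 up to 17.
DWL = ½ × 17 × 72 = 612.

Deadweight loss = £612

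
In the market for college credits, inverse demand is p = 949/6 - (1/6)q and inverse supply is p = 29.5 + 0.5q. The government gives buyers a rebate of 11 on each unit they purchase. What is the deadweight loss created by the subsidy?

Pre-subsidy: 949/6 - (1/6)q = 29.5 + 0.5q gives q* = 193 and p* = 126.
With the rebate, buyers effectively pay pb = ps − 11, where ps is the price sellers receive.
On the curves, pb = 949/6 - (1/6)q and ps = 29.5 + 0.5q; the wedge ps − pb = 11 gives 29.5 + 0.5q − (949/6 - (1/6)q) = 11, so q' = 209.5.
Then pb = 949/6 − (1/6)·209.5 = 123.25 and ps = 29.5 + 0.5·209.5 = 134.25.
The subsidy expands output by 209.5 − 193 = 16.5 past the efficient level; on those units the gap between marginal cost and willingness to pay runs from 0 up to 11.
DWL = ½ × 11 × 16.5 = 90.75.

Deadweight loss = 90.75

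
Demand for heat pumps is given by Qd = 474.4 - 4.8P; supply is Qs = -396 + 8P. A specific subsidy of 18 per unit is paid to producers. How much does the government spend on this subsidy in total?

Pre-subsidy: 474.4 - 4.8P = -396 + 8P gives P* = 68, Q* = 148.
With the subsidy, sellers receive Ps = Pb + 18 for each unit, where Pb is the price buyers pay.
Supply in terms of Pb becomes Qs = -396 + 8(Pb + 18) = -252 + 8Pb. Setting this equal to demand: 474.4 - 4.8Pb = -252 + 8Pb, so Pb = 56.75.
Sellers receive Ps = 56.75 + 18 = 74.75; Q' = 474.4 − 4.8·56.75 = 202.
Government outlay = subsidy × quantity = 18 × 202 = 3636.

Government cost = 3636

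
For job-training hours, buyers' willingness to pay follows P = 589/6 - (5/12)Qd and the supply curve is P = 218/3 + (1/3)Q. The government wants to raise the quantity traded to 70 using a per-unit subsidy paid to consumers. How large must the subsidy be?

Required subsidy s = 27 per unit

At Q = 70, from the demand curve buyers pay Pb = 589/6 − (5/12)·70 = 69; from the supply curve sellers need Ps = 218/3 + (1/3)·70 = 96.
The subsidy must fill the gap: s = Ps − Pb = 96 − 69 = 27.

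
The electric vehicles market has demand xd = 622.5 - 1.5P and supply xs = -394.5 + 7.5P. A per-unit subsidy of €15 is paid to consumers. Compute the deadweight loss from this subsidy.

Deadweight loss = €140.625

Pre-subsidy: 622.5 - 1.5P = -394.5 + 7.5P gives P* = 113, x* = 453.
With the rebate, buyers effectively pay Pb = Ps − 15, where Ps is the price sellers receive.
Demand in terms of Ps becomes xd = 622.5 − 1.5(Ps − 15) = 645 - 1.5Ps. Setting this equal to supply: 645 - 1.5Ps = -394.5 + 7.5Ps, so Ps = 115.5.
Buyers pay Pb = 115.5 − 15 = 100.5; x' = -394.5 + 7.5·115.5 = 471.75.
The subsidy expands output by 471.75 − 453 = 18.75 past the efficient level; on those units the gap between marginal cost and willingness to pay runs from 0 up to 15.
DWL = ½ × 15 × 18.75 = 140.625.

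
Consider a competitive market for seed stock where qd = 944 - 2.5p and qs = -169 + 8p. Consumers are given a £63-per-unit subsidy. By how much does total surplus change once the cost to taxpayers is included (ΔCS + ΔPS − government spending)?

Pre-subsidy: 944 - 2.5p = -169 + 8p gives p* = 106, q* = 679.
With the rebate, buyers effectively pay pb = ps − 63, where ps is the price sellers receive.
Demand in terms of ps becomes qd = 944 − 2.5(ps − 63) = 1101.5 - 2.5ps. Setting this equal to supply: 1101.5 - 2.5ps = -169 + 8ps, so ps = 121.
Buyers pay pb = 121 − 63 = 58; q' = -169 + 8·121 = 799.
ΔCS = ½(679 + 799)(106 − 58) = 35472; ΔPS = ½(679 + 799)(121 − 106) = 11085.
Government spending = 63 × 799 = 50337.
Net change = 35472 + 11085 − 50337 = -3780. The loss equals the DWL triangle ½·63·120.

Net change in total surplus = -£3780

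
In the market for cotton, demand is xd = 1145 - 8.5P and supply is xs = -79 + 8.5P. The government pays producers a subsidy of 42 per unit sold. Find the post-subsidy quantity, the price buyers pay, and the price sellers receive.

Pre-subsidy: 1145 - 8.5P = -79 + 8.5P gives P* = 72, x* = 533.
With the subsidy, sellers receive Ps = Pb + 42 for each unit, where Pb is the price buyers pay.
Supply in terms of Pb becomes xs = -79 + 8.5(Pb + 42) = 278 + 8.5Pb. Setting this equal to demand: 1145 - 8.5Pb = 278 + 8.5Pb, so Pb = 51.
Sellers receive Ps = 51 + 42 = 93; x' = 1145 − 8.5·51 = 711.5.

x' = 711.5; buyers pay 51; sellers receive 93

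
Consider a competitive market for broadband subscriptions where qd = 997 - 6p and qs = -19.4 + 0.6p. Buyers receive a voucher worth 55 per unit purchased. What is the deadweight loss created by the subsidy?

Deadweight loss = 825

Pre-subsidy: 997 - 6p = -19.4 + 0.6p gives p* = 154, q* = 73.
With the rebate, buyers effectively pay pb = ps − 55, where ps is the price sellers receive.
Demand in terms of ps becomes qd = 997 − 6(ps − 55) = 1327 - 6ps. Setting this equal to supply: 1327 - 6ps = -19.4 + 0.6ps, so ps = 204.
Buyers pay pb = 204 − 55 = 149; q' = -19.4 + 0.6·204 = 103.
The subsidy expands output by 103 − 73 = 30 past the efficient level; on those units the gap between marginal cost and willingness to pay runs from 0 up to 55.
DWL = ½ × 55 × 30 = 825.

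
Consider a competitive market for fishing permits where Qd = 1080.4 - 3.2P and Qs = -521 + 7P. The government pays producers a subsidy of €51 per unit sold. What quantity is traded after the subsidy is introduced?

Pre-subsidy: 1080.4 - 3.2P = -521 + 7P gives P* = 157, Q* = 578.
With the subsidy, sellers receive Ps = Pb + 51 for each unit, where Pb is the price buyers pay.
Supply in terms of Pb becomes Qs = -521 + 7(Pb + 51) = -164 + 7Pb. Setting this equal to demand: 1080.4 - 3.2Pb = -164 + 7Pb, so Pb = 122.
Sellers receive Ps = 122 + 51 = 173; Q' = 1080.4 − 3.2·122 = 690.

Q' = 690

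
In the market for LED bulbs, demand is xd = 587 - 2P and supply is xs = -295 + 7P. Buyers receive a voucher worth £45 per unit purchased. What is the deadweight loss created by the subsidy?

Deadweight loss = £1575

Pre-subsidy: 587 - 2P = -295 + 7P gives P* = 98, x* = 391.
With the rebate, buyers effectively pay Pb = Ps − 45, where Ps is the price sellers receive.
Demand in terms of Ps becomes xd = 587 − 2(Ps − 45) = 677 - 2Ps. Setting this equal to supply: 677 - 2Ps = -295 + 7Ps, so Ps = 108.
Buyers pay Pb = 108 − 45 = 63; x' = -295 + 7·108 = 461.
The subsidy expands output by 461 − 391 = 70 past the efficient level; on those units the gap between marginal cost and willingness to pay runs from 0 up to 45.
DWL = ½ × 45 × 70 = 1575.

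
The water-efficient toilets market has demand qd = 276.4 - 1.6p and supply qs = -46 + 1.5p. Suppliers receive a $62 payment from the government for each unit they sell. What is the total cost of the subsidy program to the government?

Government cost = $9796

Pre-subsidy: 276.4 - 1.6p = -46 + 1.5p gives p* = 104, q* = 110.
With the subsidy, sellers receive ps = pb + 62 for each unit, where pb is the price buyers pay.
Supply in terms of pb becomes qs = -46 + 1.5(pb + 62) = 47 + 1.5pb. Setting this equal to demand: 276.4 - 1.6pb = 47 + 1.5pb, so pb = 74.
Sellers receive ps = 74 + 62 = 136; q' = 276.4 − 1.6·74 = 158.
Government outlay = subsidy × quantity = 62 × 158 = 9796.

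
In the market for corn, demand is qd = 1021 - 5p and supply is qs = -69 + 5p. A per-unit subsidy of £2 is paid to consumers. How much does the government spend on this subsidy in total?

Government cost = £962

Pre-subsidy: 1021 - 5p = -69 + 5p gives p* = 109, q* = 476.
With the rebate, buyers effectively pay pb = ps − 2, where ps is the price sellers receive.
Demand in terms of ps becomes qd = 1021 − 5(ps − 2) = 1031 - 5ps. Setting this equal to supply: 1031 - 5ps = -69 + 5ps, so ps = 110.
Buyers pay pb = 110 − 2 = 108; q' = -69 + 5·110 = 481.
Government outlay = subsidy × quantity = 2 × 481 = 962.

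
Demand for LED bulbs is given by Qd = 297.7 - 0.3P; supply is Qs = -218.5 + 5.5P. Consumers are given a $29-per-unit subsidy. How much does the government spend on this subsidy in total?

Government cost = $8098.25

Pre-subsidy: 297.7 - 0.3P = -218.5 + 5.5P gives P* = 89, Q* = 271.
With the rebate, buyers effectively pay Pb = Ps − 29, where Ps is the price sellers receive.
Demand in terms of Ps becomes Qd = 297.7 − 0.3(Ps − 29) = 306.4 - 0.3Ps. Setting this equal to supply: 306.4 - 0.3Ps = -218.5 + 5.5Ps, so Ps = 90.5.
Buyers pay Pb = 90.5 − 29 = 61.5; Q' = -218.5 + 5.5·90.5 = 279.25.
Government outlay = subsidy × quantity = 29 × 279.25 = 8098.25.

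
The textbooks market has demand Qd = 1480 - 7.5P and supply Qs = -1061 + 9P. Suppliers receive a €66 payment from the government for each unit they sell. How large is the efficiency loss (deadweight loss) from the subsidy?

Pre-subsidy: 1480 - 7.5P = -1061 + 9P gives P* = 154, Q* = 325.
With the subsidy, sellers receive Ps = Pb + 66 for each unit, where Pb is the price buyers pay.
Supply in terms of Pb becomes Qs = -1061 + 9(Pb + 66) = -467 + 9Pb. Setting this equal to demand: 1480 - 7.5Pb = -467 + 9Pb, so Pb = 118.
Sellers receive Ps = 118 + 66 = 184; Q' = 1480 − 7.5·118 = 595.
The subsidy expands output by 595 − 325 = 270 past the efficient level; on those units the gap between marginal cost and willingness to pay runs from 0 up to 66.
DWL = ½ × 66 × 270 = 8910.

Deadweight loss = €8910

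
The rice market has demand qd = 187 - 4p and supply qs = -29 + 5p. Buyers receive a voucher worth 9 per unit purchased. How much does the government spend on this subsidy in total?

Government cost = 999

Pre-subsidy: 187 - 4p = -29 + 5p gives p* = 24, q* = 91.
With the rebate, buyers effectively pay pb = ps − 9, where ps is the price sellers receive.
Demand in terms of ps becomes qd = 187 − 4(ps − 9) = 223 - 4ps. Setting this equal to supply: 223 - 4ps = -29 + 5ps, so ps = 28.
Buyers pay pb = 28 − 9 = 19; q' = -29 + 5·28 = 111.
Government outlay = subsidy × quantity = 9 × 111 = 999.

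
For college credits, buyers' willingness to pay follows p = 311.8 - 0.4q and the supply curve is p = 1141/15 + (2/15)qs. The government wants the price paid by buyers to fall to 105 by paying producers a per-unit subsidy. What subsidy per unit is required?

Required subsidy s = 40 per unit

At a buyer price of 105, quantity demanded is 779.5 − 2.5·105 = 517.
Sellers supply 517 only when they receive ps = 1141/15 + (2/15)·517 = 145.
s = ps − pb = 145 − 105 = 40.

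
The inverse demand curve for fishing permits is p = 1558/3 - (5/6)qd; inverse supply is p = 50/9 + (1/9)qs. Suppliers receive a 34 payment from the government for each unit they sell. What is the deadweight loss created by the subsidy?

Deadweight loss = 612

Pre-subsidy: 1558/3 - (5/6)q = 50/9 + (1/9)q gives q* = 544 and p* = 66.
With the subsidy, sellers receive ps = pb + 34 for each unit, where pb is the price buyers pay.
On the curves, pb = 1558/3 - (5/6)q and ps = 50/9 + (1/9)q; the wedge ps − pb = 34 gives 50/9 + (1/9)q − (1558/3 - (5/6)q) = 34, so q' = 580.
Then pb = 1558/3 − (5/6)·580 = 36 and ps = 50/9 + (1/9)·580 = 70.
The subsidy expands output by 580 − 544 = 36 past the efficient level; on those units the gap between marginal cost and willingness to pay runs from 0 up to 34.
DWL = ½ × 34 × 36 = 612.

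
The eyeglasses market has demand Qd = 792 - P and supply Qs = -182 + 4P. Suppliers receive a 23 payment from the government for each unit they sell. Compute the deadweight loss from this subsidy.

Deadweight loss = 211.6

Pre-subsidy: 792 - P = -182 + 4P gives P* = 194.8, Q* = 597.2.
With the subsidy, sellers receive Ps = Pb + 23 for each unit, where Pb is the price buyers pay.
Supply in terms of Pb becomes Qs = -182 + 4(Pb + 23) = -90 + 4Pb. Setting this equal to demand: 792 - Pb = -90 + 4Pb, so Pb = 176.4.
Sellers receive Ps = 176.4 + 23 = 199.4; Q' = 792 − 1·176.4 = 615.6.
The subsidy expands output by 615.6 − 597.2 = 18.4 past the efficient level; on those units the gap between marginal cost and willingness to pay runs from 0 up to 23.
DWL = ½ × 23 × 18.4 = 211.6.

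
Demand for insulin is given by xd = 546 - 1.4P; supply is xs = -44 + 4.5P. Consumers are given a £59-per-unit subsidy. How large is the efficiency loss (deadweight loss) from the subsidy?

Deadweight loss = £1858.5

Pre-subsidy: 546 - 1.4P = -44 + 4.5P gives P* = 100, x* = 406.
With the rebate, buyers effectively pay Pb = Ps − 59, where Ps is the price sellers receive.
Demand in terms of Ps becomes xd = 546 − 1.4(Ps − 59) = 628.6 - 1.4Ps. Setting this equal to supply: 628.6 - 1.4Ps = -44 + 4.5Ps, so Ps = 114.
Buyers pay Pb = 114 − 59 = 55; x' = -44 + 4.5·114 = 469.
The subsidy expands output by 469 − 406 = 63 past the efficient level; on those units the gap between marginal cost and willingness to pay runs from 0 up to 59.
DWL = ½ × 59 × 63 = 1858.5.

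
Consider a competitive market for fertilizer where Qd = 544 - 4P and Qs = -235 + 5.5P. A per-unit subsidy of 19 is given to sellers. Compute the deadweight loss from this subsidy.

Deadweight loss = 418

Pre-subsidy: 544 - 4P = -235 + 5.5P gives P* = 82, Q* = 216.
With the subsidy, sellers receive Ps = Pb + 19 for each unit, where Pb is the price buyers pay.
Supply in terms of Pb becomes Qs = -235 + 5.5(Pb + 19) = -130.5 + 5.5Pb. Setting this equal to demand: 544 - 4Pb = -130.5 + 5.5Pb, so Pb = 71.
Sellers receive Ps = 71 + 19 = 90; Q' = 544 − 4·71 = 260.
The subsidy expands output by 260 − 216 = 44 past the efficient level; on those units the gap between marginal cost and willingness to pay runs from 0 up to 19.
DWL = ½ × 19 × 44 = 418.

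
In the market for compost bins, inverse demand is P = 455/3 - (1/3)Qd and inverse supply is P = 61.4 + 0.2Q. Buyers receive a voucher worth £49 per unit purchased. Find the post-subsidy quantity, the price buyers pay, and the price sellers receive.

Q' = 261.125; buyers pay £64.625; sellers receive £113.625

Pre-subsidy: 455/3 - (1/3)Q = 61.4 + 0.2Q gives Q* = 169.25 and P* = 95.25.
With the rebate, buyers effectively pay Pb = Ps − 49, where Ps is the price sellers receive.
On the curves, Pb = 455/3 - (1/3)Q and Ps = 61.4 + 0.2Q; the wedge Ps − Pb = 49 gives 61.4 + 0.2Q − (455/3 - (1/3)Q) = 49, so Q' = 261.125.
Then Pb = 455/3 − (1/3)·261.125 = 64.625 and Ps = 61.4 + 0.2·261.125 = 113.625.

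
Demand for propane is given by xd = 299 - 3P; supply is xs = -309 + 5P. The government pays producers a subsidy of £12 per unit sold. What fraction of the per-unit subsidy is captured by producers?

Producer share = 0.375

Pre-subsidy: 299 - 3P = -309 + 5P gives P* = 76, x* = 71.
With the subsidy, sellers receive Ps = Pb + 12 for each unit, where Pb is the price buyers pay.
Supply in terms of Pb becomes xs = -309 + 5(Pb + 12) = -249 + 5Pb. Setting this equal to demand: 299 - 3Pb = -249 + 5Pb, so Pb = 68.5.
Sellers receive Ps = 68.5 + 12 = 80.5; x' = 299 − 3·68.5 = 93.5.
Buyers' price falls by P* − Pb = 76 − 68.5 = 7.5; sellers' price rises by Ps − P* = 80.5 − 76 = 4.5.
So producers capture 4.5/12 = 0.375 of each unit of subsidy.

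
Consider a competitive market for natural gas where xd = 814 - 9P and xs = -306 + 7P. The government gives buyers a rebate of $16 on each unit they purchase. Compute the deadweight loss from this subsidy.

Deadweight loss = $504

Pre-subsidy: 814 - 9P = -306 + 7P gives P* = 70, x* = 184.
With the rebate, buyers effectively pay Pb = Ps − 16, where Ps is the price sellers receive.
Demand in terms of Ps becomes xd = 814 − 9(Ps − 16) = 958 - 9Ps. Setting this equal to supply: 958 - 9Ps = -306 + 7Ps, so Ps = 79.
Buyers pay Pb = 79 − 16 = 63; x' = -306 + 7·79 = 247.
The subsidy expands output by 247 − 184 = 63 past the efficient level; on those units the gap between marginal cost and willingness to pay runs from 0 up to 16.
DWL = ½ × 16 × 63 = 504.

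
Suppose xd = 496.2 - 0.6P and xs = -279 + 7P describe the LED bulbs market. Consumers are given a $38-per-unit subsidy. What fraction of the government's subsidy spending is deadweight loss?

DWL / government spending = 7/304

Pre-subsidy: 496.2 - 0.6P = -279 + 7P gives P* = 102, x* = 435.
With the rebate, buyers effectively pay Pb = Ps − 38, where Ps is the price sellers receive.
Demand in terms of Ps becomes xd = 496.2 − 0.6(Ps − 38) = 519 - 0.6Ps. Setting this equal to supply: 519 - 0.6Ps = -279 + 7Ps, so Ps = 105.
Buyers pay Pb = 105 − 38 = 67; x' = -279 + 7·105 = 456.
ΔCS = ½(435 + 456)(102 − 67) = 15592.5; ΔPS = ½(435 + 456)(105 − 102) = 1336.5.
Government spending = 38 × 456 = 17328.
DWL = ½ × 38 × (456 − 435) = 399; fraction = 399 / 17328 = 7/304.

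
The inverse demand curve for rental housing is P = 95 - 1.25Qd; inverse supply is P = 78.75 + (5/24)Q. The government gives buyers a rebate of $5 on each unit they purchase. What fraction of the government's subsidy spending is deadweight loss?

Pre-subsidy: 95 - 1.25Q = 78.75 + (5/24)Q gives Q* = 78/7 and P* = 1135/14.
With the rebate, buyers effectively pay Pb = Ps − 5, where Ps is the price sellers receive.
On the curves, Pb = 95 - 1.25Q and Ps = 78.75 + (5/24)Q; the wedge Ps − Pb = 5 gives 78.75 + (5/24)Q − (95 - 1.25Q) = 5, so Q' = 102/7.
Then Pb = 95 − 1.25·(102/7) = 1075/14 and Ps = 78.75 + (5/24)·(102/7) = 1145/14.
ΔCS = ½(78/7 + 102/7)(1135/14 − 1075/14) = 2700/49; ΔPS = ½(78/7 + 102/7)(1145/14 − 1135/14) = 450/49.
Government spending = 5 × 102/7 = 510/7.
DWL = ½ × 5 × (102/7 − 78/7) = 60/7; fraction = (60/7) / (510/7) = 2/17.

DWL / government spending = 2/17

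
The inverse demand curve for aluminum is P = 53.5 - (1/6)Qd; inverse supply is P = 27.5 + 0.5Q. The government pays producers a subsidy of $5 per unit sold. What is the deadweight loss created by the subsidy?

Pre-subsidy: 53.5 - (1/6)Q = 27.5 + 0.5Q gives Q* = 39 and P* = 47.
With the subsidy, sellers receive Ps = Pb + 5 for each unit, where Pb is the price buyers pay.
On the curves, Pb = 53.5 - (1/6)Q and Ps = 27.5 + 0.5Q; the wedge Ps − Pb = 5 gives 27.5 + 0.5Q − (53.5 - (1/6)Q) = 5, so Q' = 46.5.
Then Pb = 53.5 − (1/6)·46.5 = 45.75 and Ps = 27.5 + 0.5·46.5 = 50.75.
The subsidy expands output by 46.5 − 39 = 7.5 past the efficient level; on those units the gap between marginal cost and willingness to pay runs from 0 up to 5.
DWL = ½ × 5 × 7.5 = 18.75.

Deadweight loss = $18.75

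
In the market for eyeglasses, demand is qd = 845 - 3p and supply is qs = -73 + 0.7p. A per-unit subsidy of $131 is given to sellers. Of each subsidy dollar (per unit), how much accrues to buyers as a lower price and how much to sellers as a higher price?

Buyers gain 917/37 per unit; sellers gain 3930/37 per unit

Pre-subsidy: 845 - 3p = -73 + 0.7p gives p* = 9180/37, q* = 3725/37.
With the subsidy, sellers receive ps = pb + 131 for each unit, where pb is the price buyers pay.
Supply in terms of pb becomes qs = -73 + 0.7(pb + 131) = 18.7 + 0.7pb. Setting this equal to demand: 845 - 3pb = 18.7 + 0.7pb, so pb = 8263/37.
Sellers receive ps = 8263/37 + 131 = 13110/37; q' = 845 − 3·(8263/37) = 6476/37.
Buyers' price falls by p* − pb = 9180/37 − 8263/37 = 917/37; sellers' price rises by ps − p* = 13110/37 − 9180/37 = 3930/37.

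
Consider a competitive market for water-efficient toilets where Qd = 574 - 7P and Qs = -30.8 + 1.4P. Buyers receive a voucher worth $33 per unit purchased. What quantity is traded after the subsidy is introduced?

Q' = 108.5

Pre-subsidy: 574 - 7P = -30.8 + 1.4P gives P* = 72, Q* = 70.
With the rebate, buyers effectively pay Pb = Ps − 33, where Ps is the price sellers receive.
Demand in terms of Ps becomes Qd = 574 − 7(Ps − 33) = 805 - 7Ps. Setting this equal to supply: 805 - 7Ps = -30.8 + 1.4Ps, so Ps = 99.5.
Buyers pay Pb = 99.5 − 33 = 66.5; Q' = -30.8 + 1.4·99.5 = 108.5.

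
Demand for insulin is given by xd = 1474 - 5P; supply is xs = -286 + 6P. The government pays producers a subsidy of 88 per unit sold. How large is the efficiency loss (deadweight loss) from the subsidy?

Pre-subsidy: 1474 - 5P = -286 + 6P gives P* = 160, x* = 674.
With the subsidy, sellers receive Ps = Pb + 88 for each unit, where Pb is the price buyers pay.
Supply in terms of Pb becomes xs = -286 + 6(Pb + 88) = 242 + 6Pb. Setting this equal to demand: 1474 - 5Pb = 242 + 6Pb, so Pb = 112.
Sellers receive Ps = 112 + 88 = 200; x' = 1474 − 5·112 = 914.
The subsidy expands output by 914 − 674 = 240 past the efficient level; on those units the gap between marginal cost and willingness to pay runs from 0 up to 88.
DWL = ½ × 88 × 240 = 10560.

Deadweight loss = 10560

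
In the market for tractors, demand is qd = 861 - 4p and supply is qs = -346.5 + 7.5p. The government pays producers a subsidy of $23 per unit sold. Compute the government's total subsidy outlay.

Pre-subsidy: 861 - 4p = -346.5 + 7.5p gives p* = 105, q* = 441.
With the subsidy, sellers receive ps = pb + 23 for each unit, where pb is the price buyers pay.
Supply in terms of pb becomes qs = -346.5 + 7.5(pb + 23) = -174 + 7.5pb. Setting this equal to demand: 861 - 4pb = -174 + 7.5pb, so pb = 90.
Sellers receive ps = 90 + 23 = 113; q' = 861 − 4·90 = 501.
Government outlay = subsidy × quantity = 23 × 501 = 11523.

Government cost = $11523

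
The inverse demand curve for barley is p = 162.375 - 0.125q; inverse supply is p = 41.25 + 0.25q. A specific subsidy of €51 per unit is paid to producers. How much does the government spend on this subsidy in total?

Pre-subsidy: 162.375 - 0.125q = 41.25 + 0.25q gives q* = 323 and p* = 122.
With the subsidy, sellers receive ps = pb + 51 for each unit, where pb is the price buyers pay.
On the curves, pb = 162.375 - 0.125q and ps = 41.25 + 0.25q; the wedge ps − pb = 51 gives 41.25 + 0.25q − (162.375 - 0.125q) = 51, so q' = 459.
Then pb = 162.375 − 0.125·459 = 105 and ps = 41.25 + 0.25·459 = 156.
Government outlay = subsidy × quantity = 51 × 459 = 23409.

Government cost = €23409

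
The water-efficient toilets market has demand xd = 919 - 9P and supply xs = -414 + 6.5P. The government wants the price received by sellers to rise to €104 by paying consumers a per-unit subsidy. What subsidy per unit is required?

Required subsidy s = €31 per unit

At a seller price of 104, quantity supplied is -414 + 6.5·104 = 262.
Buyers absorb 262 only when they pay Pb with 919 − 9·Pb = 262, i.e. Pb = 73.
s = Ps − Pb = 104 − 73 = 31.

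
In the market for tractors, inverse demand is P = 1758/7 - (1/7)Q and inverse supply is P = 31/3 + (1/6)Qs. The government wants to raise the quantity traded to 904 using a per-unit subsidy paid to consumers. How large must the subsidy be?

At Q = 904, from the demand curve buyers pay Pb = 1758/7 − (1/7)·904 = 122; from the supply curve sellers need Ps = 31/3 + (1/6)·904 = 161.
The subsidy must fill the gap: s = Ps − Pb = 161 − 122 = 39.

Required subsidy s = 39 per unit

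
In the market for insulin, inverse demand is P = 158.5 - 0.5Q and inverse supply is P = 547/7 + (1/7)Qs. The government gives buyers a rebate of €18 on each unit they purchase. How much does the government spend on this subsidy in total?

Pre-subsidy: 158.5 - 0.5Q = 547/7 + (1/7)Q gives Q* = 125 and P* = 96.
With the rebate, buyers effectively pay Pb = Ps − 18, where Ps is the price sellers receive.
On the curves, Pb = 158.5 - 0.5Q and Ps = 547/7 + (1/7)Q; the wedge Ps − Pb = 18 gives 547/7 + (1/7)Q − (158.5 - 0.5Q) = 18, so Q' = 153.
Then Pb = 158.5 − 0.5·153 = 82 and Ps = 547/7 + (1/7)·153 = 100.
Government outlay = subsidy × quantity = 18 × 153 = 2754.

Government cost = €2754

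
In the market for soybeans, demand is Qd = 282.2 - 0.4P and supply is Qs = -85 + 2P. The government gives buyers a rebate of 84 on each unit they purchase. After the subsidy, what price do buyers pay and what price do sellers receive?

Buyers pay 83; sellers receive 167

Pre-subsidy: 282.2 - 0.4P = -85 + 2P gives P* = 153, Q* = 221.
With the rebate, buyers effectively pay Pb = Ps − 84, where Ps is the price sellers receive.
Demand in terms of Ps becomes Qd = 282.2 − 0.4(Ps − 84) = 315.8 - 0.4Ps. Setting this equal to supply: 315.8 - 0.4Ps = -85 + 2Ps, so Ps = 167.
Buyers pay Pb = 167 − 84 = 83; Q' = -85 + 2·167 = 249.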